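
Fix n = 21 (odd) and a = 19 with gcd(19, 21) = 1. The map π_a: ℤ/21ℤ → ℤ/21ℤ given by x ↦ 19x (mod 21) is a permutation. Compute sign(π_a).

-1

Start at x=16: 16 → 10 → 1 → 19 → 4 → 13 → 16 (one orbit).
π_19 has 6 disjoint cycles with lengths [6, 6, 6, 1, 1, 1] on {0,…,20}.
sign(π) = (−1)^{n − #cycles} = (−1)^{21−6} = (−1)^15 = -1.
(19|21)_J = -1 (Zolotarev's lemma cross-check).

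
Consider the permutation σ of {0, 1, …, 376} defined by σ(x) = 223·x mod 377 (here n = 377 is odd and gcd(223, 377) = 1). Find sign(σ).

-1

Orbit of 313 under x↦223x: [313, 54, 355, 372, 16, 175, 194]… (length divides ord_377(223)).
The orbit structure of x ↦ 223x mod 377: 10 orbits of sizes [84, 84, 84, 84, 12, 7, 7, 7, 7, 1].
With 10 cycles on 377 points, sign = (−1)^{377−10} = -1.
Check: (223/377) = -1 by Zolotarev.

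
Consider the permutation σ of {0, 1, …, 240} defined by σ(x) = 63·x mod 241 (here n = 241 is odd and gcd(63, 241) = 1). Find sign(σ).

-1

Trace 22: π^k(22) = [22, 181, 76, 209, 153, 240, 178] for k=0..6.
π_63 has 6 disjoint cycles with lengths [48, 48, 48, 48, 48, 1] on {0,…,240}.
Σ(ℓ_i−1) = 241−6 = 235; sign = (−1)^235 = -1.
Via Zolotarev, sign(π_{63}) = (63|241) = -1.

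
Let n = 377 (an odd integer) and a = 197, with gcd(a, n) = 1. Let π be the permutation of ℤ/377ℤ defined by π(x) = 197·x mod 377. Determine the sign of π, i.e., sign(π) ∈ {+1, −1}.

Trace 111: π^k(111) = [111, 1, 197, 355, 190, 107, 344] for k=0..6.
10 cycles of lengths [84, 84, 84, 84, 12, 7, 7, 7, 7, 1].
Σ(ℓ_i−1) = 377−10 = 367; sign = (−1)^367 = -1.
(197|377)_J = -1 (Zolotarev's lemma cross-check).

-1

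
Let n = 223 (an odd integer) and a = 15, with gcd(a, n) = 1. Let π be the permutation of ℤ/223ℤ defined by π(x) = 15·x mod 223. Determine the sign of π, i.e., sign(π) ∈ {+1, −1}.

Orbit of 120 under x↦15x: [120, 16, 17, 32, 34, 64, 68]… (length divides ord_223(15)).
Decompose π into cycles: lengths [37, 37, 37, 37, 37, 37, 1] (7 cycles, including the fixed point 0).
With 7 cycles on 223 points, sign = (−1)^{223−7} = +1.
Zolotarev: (15|223) = +1, matching the cycle-count sign.

+1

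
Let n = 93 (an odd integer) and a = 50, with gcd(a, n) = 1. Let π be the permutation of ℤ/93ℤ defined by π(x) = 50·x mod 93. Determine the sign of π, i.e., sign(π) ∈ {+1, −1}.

-1

Orbit of 67 under x↦50x: [67, 2, 7, 71, 16, 56, 10]… (length divides ord_93(50)).
6 cycles of lengths [30, 30, 15, 15, 2, 1].
sign(π) = (−1)^{n − #cycles} = (−1)^{93−6} = (−1)^87 = -1.
Check: (50/93) = -1 by Zolotarev.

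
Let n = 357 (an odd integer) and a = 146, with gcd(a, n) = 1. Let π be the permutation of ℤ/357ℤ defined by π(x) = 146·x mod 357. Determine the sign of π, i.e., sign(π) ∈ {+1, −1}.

Trace 125: π^k(125) = [125, 43, 209, 169, 41, 274, 20] for k=0..6.
Decompose π into cycles: lengths [16, 16, 16, 16, 16, 16, 16, 16, 16, 16, 16, 16, 16, 16, 16, 16, 16, 16, 16, 16, 16, 2, 2, 2, 2, 2, 2, 2, 2, 2, 2, 1] (32 cycles, including the fixed point 0).
sign(π) = (−1)^{n − #cycles} = (−1)^{357−32} = (−1)^325 = -1.
Zolotarev: (146|357) = -1, matching the cycle-count sign.

-1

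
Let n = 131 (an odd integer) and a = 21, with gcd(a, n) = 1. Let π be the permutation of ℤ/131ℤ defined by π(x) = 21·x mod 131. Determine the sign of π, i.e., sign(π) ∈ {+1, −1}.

+1

Orbit of 7 under x↦21x: [7, 16, 74, 113, 15, 53, 65]… (length divides ord_131(21)).
Cycle type of π: 65×2 + 1; total 3 cycles.
131 − 3 = 128 transpositions; sign(π) = (−1)^128 = +1.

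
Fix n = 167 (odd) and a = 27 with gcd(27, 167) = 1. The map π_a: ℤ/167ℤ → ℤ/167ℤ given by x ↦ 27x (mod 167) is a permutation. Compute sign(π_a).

+1

Orbit of 85 under x↦27x: [85, 124, 8, 49, 154, 150, 42]… (length divides ord_167(27)).
Decompose π into cycles: lengths [83, 83, 1] (3 cycles, including the fixed point 0).
3 cycles on 167: each ℓ→(−1)^(ℓ−1), product (−1)^164 = +1.
(27|167)_J = +1 (Zolotarev's lemma cross-check).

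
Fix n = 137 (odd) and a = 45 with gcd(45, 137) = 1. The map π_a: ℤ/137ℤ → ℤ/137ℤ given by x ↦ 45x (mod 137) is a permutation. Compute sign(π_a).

-1

Start at x=5: 5 → 88 → 124 → 100 → 116 → 14 → 82 → … (one orbit).
Cycle lengths of π_45 on ℤ/137ℤ: [136, 1]; 2 cycles in total.
Σ(ℓ_i−1) = 137−2 = 135; sign = (−1)^135 = -1.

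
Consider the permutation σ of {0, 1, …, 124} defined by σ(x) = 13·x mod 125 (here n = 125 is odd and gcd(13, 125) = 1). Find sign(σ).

Start at x=21: 21 → 23 → 49 → 12 → 31 → 28 → 114 → … (one orbit).
Cycle type of π: 100 + 20 + 4 + 1; total 4 cycles.
4 cycles on 125: each ℓ→(−1)^(ℓ−1), product (−1)^121 = -1.
The Jacobi symbol (13|125) = -1 (Zolotarev) agrees.

-1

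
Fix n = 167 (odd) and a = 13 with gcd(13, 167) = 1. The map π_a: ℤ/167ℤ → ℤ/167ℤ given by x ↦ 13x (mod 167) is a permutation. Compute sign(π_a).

Start at x=52: 52 → 8 → 104 → 16 → 41 → 32 → 82 → … (one orbit).
2 cycles of lengths [166, 1].
With 2 cycles on 167 points, sign = (−1)^{167−2} = -1.

-1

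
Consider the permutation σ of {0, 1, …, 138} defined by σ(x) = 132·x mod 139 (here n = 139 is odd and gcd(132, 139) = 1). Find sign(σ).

-1

Trace 93: π^k(93) = [93, 44, 109, 71, 59, 4, 111] for k=0..6.
Decompose π into cycles: lengths [138, 1] (2 cycles, including the fixed point 0).
139 − 2 = 137 transpositions; sign(π) = (−1)^137 = -1.
Zolotarev: (132|139) = -1, matching the cycle-count sign.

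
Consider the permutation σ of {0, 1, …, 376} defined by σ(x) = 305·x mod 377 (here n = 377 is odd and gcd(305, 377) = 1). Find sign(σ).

+1

Start at x=315: 315 → 317 → 173 → 362 → 326 → 279 → 270 → … (one orbit).
Cycle lengths of π_305 on ℤ/377ℤ: [84, 84, 84, 84, 28, 12, 1]; 7 cycles in total.
377 − 7 = 370 transpositions; sign(π) = (−1)^370 = +1.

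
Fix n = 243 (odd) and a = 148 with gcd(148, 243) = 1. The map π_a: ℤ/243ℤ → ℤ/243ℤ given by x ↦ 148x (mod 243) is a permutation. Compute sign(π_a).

Start at x=58: 58 → 79 → 28 → 13 → 223 → 199 → 49 → … (one orbit).
π_148 has 11 disjoint cycles with lengths [81, 81, 27, 27, 9, 9, 3, 3, 1, 1, 1] on {0,…,242}.
sign(π) = (−1)^{n − #cycles} = (−1)^{243−11} = (−1)^232 = +1.
Check: (148/243) = +1 by Zolotarev.

+1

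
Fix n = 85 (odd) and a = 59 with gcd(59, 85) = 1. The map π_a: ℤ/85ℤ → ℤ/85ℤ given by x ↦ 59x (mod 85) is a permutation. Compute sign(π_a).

Start at x=59: 59 → 81 → 19 → 16 → 9 → 21 → 49 → … (one orbit).
Cycle type of π: 8×10 + 2×2 + 1; total 13 cycles.
85 − 13 = 72 transpositions; sign(π) = (−1)^72 = +1.
Zolotarev: (59|85) = +1, matching the cycle-count sign.

+1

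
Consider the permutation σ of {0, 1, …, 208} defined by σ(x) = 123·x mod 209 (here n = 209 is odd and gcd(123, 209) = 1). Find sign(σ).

Start at x=157: 157 → 83 → 177 → 35 → 125 → 118 → 93 → … (one orbit).
π_123 has 6 disjoint cycles with lengths [90, 90, 10, 9, 9, 1] on {0,…,208}.
6 cycles on 209: each ℓ→(−1)^(ℓ−1), product (−1)^203 = -1.
Check: (123/209) = -1 by Zolotarev.

-1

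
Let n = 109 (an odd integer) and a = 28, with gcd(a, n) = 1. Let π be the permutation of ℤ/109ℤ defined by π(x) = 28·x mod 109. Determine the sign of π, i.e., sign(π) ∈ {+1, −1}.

+1

Start at x=71: 71 → 26 → 74 → 1 → 28 → 21 → 43 → … (one orbit).
Cycle type of π: 54×2 + 1; total 3 cycles.
sign(π) = (−1)^{n − #cycles} = (−1)^{109−3} = (−1)^106 = +1.
Zolotarev: (28|109) = +1, matching the cycle-count sign.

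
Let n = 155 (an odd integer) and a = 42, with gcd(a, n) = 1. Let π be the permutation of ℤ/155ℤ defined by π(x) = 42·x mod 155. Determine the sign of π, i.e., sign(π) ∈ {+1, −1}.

+1

Trace 101: π^k(101) = [101, 57, 69, 108, 41, 17, 94] for k=0..6.
Cycle lengths of π_42 on ℤ/155ℤ: [60, 60, 30, 4, 1]; 5 cycles in total.
Σ(ℓ_i−1) = 155−5 = 150; sign = (−1)^150 = +1.
Check: (42/155) = +1 by Zolotarev.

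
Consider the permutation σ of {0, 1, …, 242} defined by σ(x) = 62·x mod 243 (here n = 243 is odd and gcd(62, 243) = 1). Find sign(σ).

Trace 172: π^k(172) = [172, 215, 208, 17, 82, 224, 37] for k=0..6.
Cycle lengths of π_62 on ℤ/243ℤ: [54, 54, 54, 18, 18, 18, 6, 6, 6, 2, 2, 2, 2, 1]; 14 cycles in total.
14 cycles on 243: each ℓ→(−1)^(ℓ−1), product (−1)^229 = -1.
(62|243)_J = -1 (Zolotarev's lemma cross-check).

-1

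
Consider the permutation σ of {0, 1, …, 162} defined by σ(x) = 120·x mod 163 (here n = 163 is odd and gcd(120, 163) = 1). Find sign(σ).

-1

Start at x=17: 17 → 84 → 137 → 140 → 11 → 16 → 127 → … (one orbit).
Cycle lengths of π_120 on ℤ/163ℤ: [162, 1]; 2 cycles in total.
Σ(ℓ_i−1) = 163−2 = 161; sign = (−1)^161 = -1.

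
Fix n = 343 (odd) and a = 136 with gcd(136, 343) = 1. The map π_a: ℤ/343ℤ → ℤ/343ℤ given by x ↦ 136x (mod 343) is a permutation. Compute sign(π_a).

Orbit of 341 under x↦136x: [341, 71, 52, 212, 20, 319, 166]… (length divides ord_343(136)).
The orbit structure of x ↦ 136x mod 343: 4 orbits of sizes [294, 42, 6, 1].
n − c = 343 − 4 = 339; sign = (−1)^339 = -1.
Zolotarev: (136|343) = -1, matching the cycle-count sign.

-1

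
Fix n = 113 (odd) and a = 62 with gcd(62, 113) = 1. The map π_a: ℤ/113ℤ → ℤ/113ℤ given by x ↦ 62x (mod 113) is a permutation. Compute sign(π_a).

+1

Trace 8: π^k(8) = [8, 44, 16, 88, 32, 63, 64] for k=0..6.
π_62 has 3 disjoint cycles with lengths [56, 56, 1] on {0,…,112}.
With 3 cycles on 113 points, sign = (−1)^{113−3} = +1.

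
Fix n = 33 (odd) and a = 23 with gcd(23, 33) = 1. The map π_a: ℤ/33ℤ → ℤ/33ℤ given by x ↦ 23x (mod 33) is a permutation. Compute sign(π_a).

-1

Trace 1: π^k(1) = [1, 23] for k=0..1.
Cycle type of π: 2×11 + 1×11; total 22 cycles.
n − c = 33 − 22 = 11; sign = (−1)^11 = -1.
(23|33)_J = -1 (Zolotarev's lemma cross-check).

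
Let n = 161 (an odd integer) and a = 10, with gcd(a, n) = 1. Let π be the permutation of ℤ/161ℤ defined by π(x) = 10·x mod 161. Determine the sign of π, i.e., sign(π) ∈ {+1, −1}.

Orbit of 157 under x↦10x: [157, 121, 83, 25, 89, 85, 45]… (length divides ord_161(10)).
Cycle type of π: 66×2 + 22 + 6 + 1; total 5 cycles.
Σ(ℓ_i−1) = 161−5 = 156; sign = (−1)^156 = +1.
Check: (10/161) = +1 by Zolotarev.

+1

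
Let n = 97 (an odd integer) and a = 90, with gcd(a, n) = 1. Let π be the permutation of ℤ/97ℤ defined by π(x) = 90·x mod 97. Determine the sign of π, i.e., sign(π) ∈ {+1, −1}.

Start at x=55: 55 → 3 → 76 → 50 → 38 → 25 → 19 → … (one orbit).
The orbit structure of x ↦ 90x mod 97: 2 orbits of sizes [96, 1].
n − c = 97 − 2 = 95; sign = (−1)^95 = -1.

-1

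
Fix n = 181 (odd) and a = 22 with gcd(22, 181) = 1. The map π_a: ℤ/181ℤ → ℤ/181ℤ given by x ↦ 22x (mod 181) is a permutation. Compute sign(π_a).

Orbit of 159 under x↦22x: [159, 59, 31, 139, 162, 125, 35]… (length divides ord_181(22)).
The orbit structure of x ↦ 22x mod 181: 10 orbits of sizes [20, 20, 20, 20, 20, 20, 20, 20, 20, 1].
n − c = 181 − 10 = 171; sign = (−1)^171 = -1.

-1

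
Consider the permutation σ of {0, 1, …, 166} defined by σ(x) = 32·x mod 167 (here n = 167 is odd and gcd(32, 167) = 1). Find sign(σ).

Start at x=24: 24 → 100 → 27 → 29 → 93 → 137 → 42 → … (one orbit).
The orbit structure of x ↦ 32x mod 167: 3 orbits of sizes [83, 83, 1].
With 3 cycles on 167 points, sign = (−1)^{167−3} = +1.

+1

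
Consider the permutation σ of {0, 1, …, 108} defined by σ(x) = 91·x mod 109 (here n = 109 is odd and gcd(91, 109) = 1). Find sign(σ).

Start at x=80: 80 → 86 → 87 → 69 → 66 → 11 → 20 → … (one orbit).
Decompose π into cycles: lengths [108, 1] (2 cycles, including the fixed point 0).
109 − 2 = 107 transpositions; sign(π) = (−1)^107 = -1.
(91|109)_J = -1 (Zolotarev's lemma cross-check).

-1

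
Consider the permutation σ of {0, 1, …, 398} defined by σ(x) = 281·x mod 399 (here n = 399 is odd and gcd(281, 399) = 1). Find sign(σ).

+1

Orbit of 106 under x↦281x: [106, 260, 43, 113, 232, 155, 64]… (length divides ord_399(281)).
Decompose π into cycles: lengths [18, 18, 18, 18, 18, 18, 18, 18, 18, 18, 18, 18, 18, 18, 18, 18, 18, 18, 18, 18, 18, 2, 2, 2, 2, 2, 2, 2, 1, 1, 1, 1, 1, 1, 1] (35 cycles, including the fixed point 0).
sign(π) = (−1)^{n − #cycles} = (−1)^{399−35} = (−1)^364 = +1.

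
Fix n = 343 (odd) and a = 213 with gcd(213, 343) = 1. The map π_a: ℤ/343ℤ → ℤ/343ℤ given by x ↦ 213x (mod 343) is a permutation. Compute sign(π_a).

-1

Start at x=228: 228 → 201 → 281 → 171 → 65 → 125 → 214 → … (one orbit).
The orbit structure of x ↦ 213x mod 343: 4 orbits of sizes [294, 42, 6, 1].
Σ(ℓ_i−1) = 343−4 = 339; sign = (−1)^339 = -1.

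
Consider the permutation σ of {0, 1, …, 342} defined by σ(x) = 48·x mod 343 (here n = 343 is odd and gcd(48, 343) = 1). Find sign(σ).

-1

Orbit of 246 under x↦48x: [246, 146, 148, 244, 50, 342, 295]… (length divides ord_343(48)).
Cycle type of π: 14×21 + 2×24 + 1; total 46 cycles.
Σ(ℓ_i−1) = 343−46 = 297; sign = (−1)^297 = -1.
Check: (48/343) = -1 by Zolotarev.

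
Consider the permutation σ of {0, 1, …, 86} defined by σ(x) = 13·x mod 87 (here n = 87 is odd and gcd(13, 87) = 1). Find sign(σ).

+1

Start at x=67: 67 → 1 → 13 → 82 → 22 → 25 → 64 → … (one orbit).
The orbit structure of x ↦ 13x mod 87: 9 orbits of sizes [14, 14, 14, 14, 14, 14, 1, 1, 1].
sign(π) = (−1)^{n − #cycles} = (−1)^{87−9} = (−1)^78 = +1.
(13|87)_J = +1 (Zolotarev's lemma cross-check).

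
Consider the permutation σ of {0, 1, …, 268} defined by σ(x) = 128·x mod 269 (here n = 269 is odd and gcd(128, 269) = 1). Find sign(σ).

Trace 17: π^k(17) = [17, 24, 113, 207, 134, 205, 147] for k=0..6.
Cycle lengths of π_128 on ℤ/269ℤ: [268, 1]; 2 cycles in total.
With 2 cycles on 269 points, sign = (−1)^{269−2} = -1.

-1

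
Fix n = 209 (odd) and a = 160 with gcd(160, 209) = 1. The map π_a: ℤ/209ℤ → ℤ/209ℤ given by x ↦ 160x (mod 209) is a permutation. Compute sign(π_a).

Trace 159: π^k(159) = [159, 151, 125, 145, 1, 160, 102] for k=0..6.
π_160 has 11 disjoint cycles with lengths [30, 30, 30, 30, 30, 30, 10, 6, 6, 6, 1] on {0,…,208}.
11 cycles on 209: each ℓ→(−1)^(ℓ−1), product (−1)^198 = +1.

+1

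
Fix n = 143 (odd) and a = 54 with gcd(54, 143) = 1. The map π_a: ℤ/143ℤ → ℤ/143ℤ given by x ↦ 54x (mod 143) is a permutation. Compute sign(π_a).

Trace 12: π^k(12) = [12, 76, 100, 109, 23, 98, 1] for k=0..6.
π_54 has 17 disjoint cycles with lengths [12, 12, 12, 12, 12, 12, 12, 12, 12, 12, 12, 2, 2, 2, 2, 2, 1] on {0,…,142}.
143 − 17 = 126 transpositions; sign(π) = (−1)^126 = +1.
Check: (54/143) = +1 by Zolotarev.

+1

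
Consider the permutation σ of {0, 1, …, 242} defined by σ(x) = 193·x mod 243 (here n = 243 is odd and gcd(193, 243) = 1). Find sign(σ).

+1

Orbit of 232 under x↦193x: [232, 64, 202, 106, 46, 130, 61]… (length divides ord_243(193)).
Decompose π into cycles: lengths [81, 81, 27, 27, 9, 9, 3, 3, 1, 1, 1] (11 cycles, including the fixed point 0).
Σ(ℓ_i−1) = 243−11 = 232; sign = (−1)^232 = +1.
The Jacobi symbol (193|243) = +1 (Zolotarev) agrees.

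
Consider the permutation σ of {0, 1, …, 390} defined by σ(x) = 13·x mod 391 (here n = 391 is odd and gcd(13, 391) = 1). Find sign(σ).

Orbit of 254 under x↦13x: [254, 174, 307, 81, 271, 4, 52]… (length divides ord_391(13)).
Cycle type of π: 44×8 + 11×2 + 4×4 + 1; total 15 cycles.
With 15 cycles on 391 points, sign = (−1)^{391−15} = +1.
Via Zolotarev, sign(π_{13}) = (13|391) = +1.

+1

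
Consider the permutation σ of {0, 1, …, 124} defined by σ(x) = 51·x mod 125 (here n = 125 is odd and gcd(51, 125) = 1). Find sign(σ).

Trace 26: π^k(26) = [26, 76, 1, 51, 101] for k=0..4.
π_51 has 45 disjoint cycles with lengths [5, 5, 5, 5, 5, 5, 5, 5, 5, 5, 5, 5, 5, 5, 5, 5, 5, 5, 5, 5, 1, 1, 1, 1, 1, 1, 1, 1, 1, 1, 1, 1, 1, 1, 1, 1, 1, 1, 1, 1, 1, 1, 1, 1, 1] on {0,…,124}.
Σ(ℓ_i−1) = 125−45 = 80; sign = (−1)^80 = +1.

+1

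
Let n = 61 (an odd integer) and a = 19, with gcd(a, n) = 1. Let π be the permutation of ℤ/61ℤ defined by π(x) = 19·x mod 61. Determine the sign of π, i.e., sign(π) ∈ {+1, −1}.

Start at x=41: 41 → 47 → 39 → 9 → 49 → 16 → 60 → … (one orbit).
3 cycles of lengths [30, 30, 1].
With 3 cycles on 61 points, sign = (−1)^{61−3} = +1.
Via Zolotarev, sign(π_{19}) = (19|61) = +1.

+1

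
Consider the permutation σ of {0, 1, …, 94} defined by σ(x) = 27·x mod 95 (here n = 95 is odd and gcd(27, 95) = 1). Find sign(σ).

Trace 37: π^k(37) = [37, 49, 88, 1, 27, 64, 18] for k=0..6.
π_27 has 11 disjoint cycles with lengths [12, 12, 12, 12, 12, 12, 6, 6, 6, 4, 1] on {0,…,94}.
sign(π) = (−1)^{n − #cycles} = (−1)^{95−11} = (−1)^84 = +1.
The Jacobi symbol (27|95) = +1 (Zolotarev) agrees.

+1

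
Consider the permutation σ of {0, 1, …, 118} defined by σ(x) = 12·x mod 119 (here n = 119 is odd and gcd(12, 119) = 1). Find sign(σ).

Start at x=32: 32 → 27 → 86 → 80 → 8 → 96 → 81 → … (one orbit).
Cycle type of π: 48×2 + 16 + 6 + 1; total 5 cycles.
Σ(ℓ_i−1) = 119−5 = 114; sign = (−1)^114 = +1.
Via Zolotarev, sign(π_{12}) = (12|119) = +1.

+1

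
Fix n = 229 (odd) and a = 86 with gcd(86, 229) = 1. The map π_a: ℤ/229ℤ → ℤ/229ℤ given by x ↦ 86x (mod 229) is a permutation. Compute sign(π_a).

Trace 115: π^k(115) = [115, 43, 34, 176, 22, 60, 122] for k=0..6.
π_86 has 4 disjoint cycles with lengths [76, 76, 76, 1] on {0,…,228}.
With 4 cycles on 229 points, sign = (−1)^{229−4} = -1.
The Jacobi symbol (86|229) = -1 (Zolotarev) agrees.

-1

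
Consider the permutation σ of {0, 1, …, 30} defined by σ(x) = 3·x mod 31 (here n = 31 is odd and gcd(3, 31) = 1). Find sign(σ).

Start at x=29: 29 → 25 → 13 → 8 → 24 → 10 → 30 → … (one orbit).
2 cycles of lengths [30, 1].
Σ(ℓ_i−1) = 31−2 = 29; sign = (−1)^29 = -1.

-1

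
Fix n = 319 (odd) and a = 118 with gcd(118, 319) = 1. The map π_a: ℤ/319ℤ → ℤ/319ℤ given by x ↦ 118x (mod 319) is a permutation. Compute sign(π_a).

Start at x=199: 199 → 195 → 42 → 171 → 81 → 307 → 179 → … (one orbit).
5 cycles of lengths [140, 140, 28, 10, 1].
n − c = 319 − 5 = 314; sign = (−1)^314 = +1.

+1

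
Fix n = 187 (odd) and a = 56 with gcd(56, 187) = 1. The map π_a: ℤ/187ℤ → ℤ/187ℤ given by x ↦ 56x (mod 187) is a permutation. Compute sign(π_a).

-1

Start at x=133: 133 → 155 → 78 → 67 → 12 → 111 → 45 → … (one orbit).
22 cycles of lengths [16, 16, 16, 16, 16, 16, 16, 16, 16, 16, 16, 1, 1, 1, 1, 1, 1, 1, 1, 1, 1, 1].
With 22 cycles on 187 points, sign = (−1)^{187−22} = -1.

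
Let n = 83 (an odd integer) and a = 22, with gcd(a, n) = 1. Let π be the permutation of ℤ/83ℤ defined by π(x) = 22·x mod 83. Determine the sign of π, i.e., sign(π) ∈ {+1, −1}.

Start at x=79: 79 → 78 → 56 → 70 → 46 → 16 → 20 → … (one orbit).
Decompose π into cycles: lengths [82, 1] (2 cycles, including the fixed point 0).
Σ(ℓ_i−1) = 83−2 = 81; sign = (−1)^81 = -1.
The Jacobi symbol (22|83) = -1 (Zolotarev) agrees.

-1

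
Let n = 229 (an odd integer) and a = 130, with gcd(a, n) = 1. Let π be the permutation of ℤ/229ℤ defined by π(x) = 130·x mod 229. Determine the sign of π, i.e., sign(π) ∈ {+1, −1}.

Start at x=167: 167 → 184 → 104 → 9 → 25 → 44 → 224 → … (one orbit).
The orbit structure of x ↦ 130x mod 229: 5 orbits of sizes [57, 57, 57, 57, 1].
With 5 cycles on 229 points, sign = (−1)^{229−5} = +1.

+1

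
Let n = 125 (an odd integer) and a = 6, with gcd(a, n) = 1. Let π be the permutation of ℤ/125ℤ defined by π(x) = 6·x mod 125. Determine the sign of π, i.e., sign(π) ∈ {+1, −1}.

+1

Start at x=51: 51 → 56 → 86 → 16 → 96 → 76 → 81 → … (one orbit).
The orbit structure of x ↦ 6x mod 125: 13 orbits of sizes [25, 25, 25, 25, 5, 5, 5, 5, 1, 1, 1, 1, 1].
sign(π) = (−1)^{n − #cycles} = (−1)^{125−13} = (−1)^112 = +1.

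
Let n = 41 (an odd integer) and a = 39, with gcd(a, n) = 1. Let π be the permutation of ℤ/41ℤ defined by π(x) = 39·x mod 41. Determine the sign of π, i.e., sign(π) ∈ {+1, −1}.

+1

Trace 4: π^k(4) = [4, 33, 16, 9, 23, 36, 10] for k=0..6.
π_39 has 3 disjoint cycles with lengths [20, 20, 1] on {0,…,40}.
3 cycles on 41: each ℓ→(−1)^(ℓ−1), product (−1)^38 = +1.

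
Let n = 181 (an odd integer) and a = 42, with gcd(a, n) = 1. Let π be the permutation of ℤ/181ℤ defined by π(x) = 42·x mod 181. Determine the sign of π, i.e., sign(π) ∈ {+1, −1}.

Trace 42: π^k(42) = [42, 135, 59, 125, 1] for k=0..4.
Cycle lengths of π_42 on ℤ/181ℤ: [5, 5, 5, 5, 5, 5, 5, 5, 5, 5, 5, 5, 5, 5, 5, 5, 5, 5, 5, 5, 5, 5, 5, 5, 5, 5, 5, 5, 5, 5, 5, 5, 5, 5, 5, 5, 1]; 37 cycles in total.
181 − 37 = 144 transpositions; sign(π) = (−1)^144 = +1.
Via Zolotarev, sign(π_{42}) = (42|181) = +1.

+1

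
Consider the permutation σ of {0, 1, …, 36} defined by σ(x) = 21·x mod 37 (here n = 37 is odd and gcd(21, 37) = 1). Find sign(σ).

+1

Orbit of 33 under x↦21x: [33, 27, 12, 30, 1, 21, 34]… (length divides ord_37(21)).
Decompose π into cycles: lengths [18, 18, 1] (3 cycles, including the fixed point 0).
37 − 3 = 34 transpositions; sign(π) = (−1)^34 = +1.
(21|37)_J = +1 (Zolotarev's lemma cross-check).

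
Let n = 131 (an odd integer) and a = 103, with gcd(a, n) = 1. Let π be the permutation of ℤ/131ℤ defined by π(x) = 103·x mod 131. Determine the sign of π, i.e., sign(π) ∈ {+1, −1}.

-1

Trace 31: π^k(31) = [31, 49, 69, 33, 124, 65, 14] for k=0..6.
2 cycles of lengths [130, 1].
With 2 cycles on 131 points, sign = (−1)^{131−2} = -1.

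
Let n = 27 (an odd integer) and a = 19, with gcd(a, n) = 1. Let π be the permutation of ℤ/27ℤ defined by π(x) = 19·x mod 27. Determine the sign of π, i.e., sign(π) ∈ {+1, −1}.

Start at x=1: 1 → 19 → 10 → 1 (one orbit).
Decompose π into cycles: lengths [3, 3, 3, 3, 3, 3, 1, 1, 1, 1, 1, 1, 1, 1, 1] (15 cycles, including the fixed point 0).
Σ(ℓ_i−1) = 27−15 = 12; sign = (−1)^12 = +1.

+1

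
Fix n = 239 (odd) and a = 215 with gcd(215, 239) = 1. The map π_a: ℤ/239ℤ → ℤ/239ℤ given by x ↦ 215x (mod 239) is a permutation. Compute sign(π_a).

Trace 1: π^k(1) = [1, 215, 98, 38, 44, 139, 10] for k=0..6.
π_215 has 18 disjoint cycles with lengths [14, 14, 14, 14, 14, 14, 14, 14, 14, 14, 14, 14, 14, 14, 14, 14, 14, 1] on {0,…,238}.
With 18 cycles on 239 points, sign = (−1)^{239−18} = -1.
Check: (215/239) = -1 by Zolotarev.

-1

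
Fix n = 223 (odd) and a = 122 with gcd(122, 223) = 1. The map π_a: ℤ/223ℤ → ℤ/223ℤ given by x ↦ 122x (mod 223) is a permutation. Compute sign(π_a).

-1

Orbit of 173 under x↦122x: [173, 144, 174, 43, 117, 2, 21]… (length divides ord_223(122)).
Decompose π into cycles: lengths [222, 1] (2 cycles, including the fixed point 0).
n − c = 223 − 2 = 221; sign = (−1)^221 = -1.
Zolotarev: (122|223) = -1, matching the cycle-count sign.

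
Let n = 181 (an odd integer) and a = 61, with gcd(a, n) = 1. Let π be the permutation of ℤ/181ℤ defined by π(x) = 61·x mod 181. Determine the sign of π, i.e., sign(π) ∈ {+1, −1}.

Trace 26: π^k(26) = [26, 138, 92, 1, 61, 101, 7] for k=0..6.
The orbit structure of x ↦ 61x mod 181: 6 orbits of sizes [36, 36, 36, 36, 36, 1].
sign(π) = (−1)^{n − #cycles} = (−1)^{181−6} = (−1)^175 = -1.
The Jacobi symbol (61|181) = -1 (Zolotarev) agrees.

-1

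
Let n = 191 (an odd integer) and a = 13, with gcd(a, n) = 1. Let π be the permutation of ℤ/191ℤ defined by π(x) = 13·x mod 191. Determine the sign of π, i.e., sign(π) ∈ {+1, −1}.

Trace 50: π^k(50) = [50, 77, 46, 25, 134, 23, 108] for k=0..6.
Cycle lengths of π_13 on ℤ/191ℤ: [95, 95, 1]; 3 cycles in total.
sign(π) = (−1)^{n − #cycles} = (−1)^{191−3} = (−1)^188 = +1.
Zolotarev: (13|191) = +1, matching the cycle-count sign.

+1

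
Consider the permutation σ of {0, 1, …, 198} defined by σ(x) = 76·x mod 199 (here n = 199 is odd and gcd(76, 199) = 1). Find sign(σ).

Trace 140: π^k(140) = [140, 93, 103, 67, 117, 136, 187] for k=0..6.
The orbit structure of x ↦ 76x mod 199: 4 orbits of sizes [66, 66, 66, 1].
199 − 4 = 195 transpositions; sign(π) = (−1)^195 = -1.

-1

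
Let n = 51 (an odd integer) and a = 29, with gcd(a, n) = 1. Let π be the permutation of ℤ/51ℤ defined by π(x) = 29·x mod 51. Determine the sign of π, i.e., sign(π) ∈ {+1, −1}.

Orbit of 44 under x↦29x: [44, 1, 29, 25, 11, 13, 20]… (length divides ord_51(29)).
Cycle lengths of π_29 on ℤ/51ℤ: [16, 16, 16, 2, 1]; 5 cycles in total.
With 5 cycles on 51 points, sign = (−1)^{51−5} = +1.
Check: (29/51) = +1 by Zolotarev.

+1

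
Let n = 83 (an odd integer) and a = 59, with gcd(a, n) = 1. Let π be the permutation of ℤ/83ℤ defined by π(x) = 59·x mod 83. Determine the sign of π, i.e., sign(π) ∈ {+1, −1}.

Trace 29: π^k(29) = [29, 51, 21, 77, 61, 30, 27] for k=0..6.
Decompose π into cycles: lengths [41, 41, 1] (3 cycles, including the fixed point 0).
3 cycles on 83: each ℓ→(−1)^(ℓ−1), product (−1)^80 = +1.
Zolotarev: (59|83) = +1, matching the cycle-count sign.

+1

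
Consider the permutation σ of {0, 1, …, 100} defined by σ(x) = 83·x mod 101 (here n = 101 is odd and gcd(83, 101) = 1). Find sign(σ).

-1

Orbit of 9 under x↦83x: [9, 40, 88, 32, 30, 66, 24]… (length divides ord_101(83)).
Decompose π into cycles: lengths [100, 1] (2 cycles, including the fixed point 0).
n − c = 101 − 2 = 99; sign = (−1)^99 = -1.
The Jacobi symbol (83|101) = -1 (Zolotarev) agrees.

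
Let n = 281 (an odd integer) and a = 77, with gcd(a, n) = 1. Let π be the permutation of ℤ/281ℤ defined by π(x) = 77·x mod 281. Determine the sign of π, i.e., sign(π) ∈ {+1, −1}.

-1

Start at x=275: 275 → 100 → 113 → 271 → 73 → 1 → 77 → … (one orbit).
π_77 has 6 disjoint cycles with lengths [56, 56, 56, 56, 56, 1] on {0,…,280}.
sign(π) = (−1)^{n − #cycles} = (−1)^{281−6} = (−1)^275 = -1.
Via Zolotarev, sign(π_{77}) = (77|281) = -1.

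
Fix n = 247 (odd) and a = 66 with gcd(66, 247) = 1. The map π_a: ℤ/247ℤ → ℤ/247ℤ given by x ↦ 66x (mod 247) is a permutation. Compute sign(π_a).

Orbit of 92 under x↦66x: [92, 144, 118, 131, 1, 66, 157]… (length divides ord_247(66)).
The orbit structure of x ↦ 66x mod 247: 39 orbits of sizes [9, 9, 9, 9, 9, 9, 9, 9, 9, 9, 9, 9, 9, 9, 9, 9, 9, 9, 9, 9, 9, 9, 9, 9, 9, 9, 1, 1, 1, 1, 1, 1, 1, 1, 1, 1, 1, 1, 1].
With 39 cycles on 247 points, sign = (−1)^{247−39} = +1.
Zolotarev: (66|247) = +1, matching the cycle-count sign.

+1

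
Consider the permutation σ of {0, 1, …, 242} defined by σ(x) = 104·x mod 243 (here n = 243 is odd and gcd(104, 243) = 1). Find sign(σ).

Start at x=139: 139 → 119 → 226 → 176 → 79 → 197 → 76 → … (one orbit).
π_104 has 6 disjoint cycles with lengths [162, 54, 18, 6, 2, 1] on {0,…,242}.
Σ(ℓ_i−1) = 243−6 = 237; sign = (−1)^237 = -1.

-1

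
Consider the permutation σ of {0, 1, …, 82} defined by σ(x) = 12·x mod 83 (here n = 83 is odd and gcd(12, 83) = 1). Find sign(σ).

Trace 41: π^k(41) = [41, 77, 11, 49, 7, 1, 12] for k=0..6.
Cycle type of π: 41×2 + 1; total 3 cycles.
sign(π) = (−1)^{n − #cycles} = (−1)^{83−3} = (−1)^80 = +1.
Check: (12/83) = +1 by Zolotarev.

+1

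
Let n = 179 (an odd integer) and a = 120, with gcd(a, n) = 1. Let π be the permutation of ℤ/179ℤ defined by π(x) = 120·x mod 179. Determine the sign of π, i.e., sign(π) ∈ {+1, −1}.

-1

Orbit of 25 under x↦120x: [25, 136, 31, 140, 153, 102, 68]… (length divides ord_179(120)).
Decompose π into cycles: lengths [178, 1] (2 cycles, including the fixed point 0).
179 − 2 = 177 transpositions; sign(π) = (−1)^177 = -1.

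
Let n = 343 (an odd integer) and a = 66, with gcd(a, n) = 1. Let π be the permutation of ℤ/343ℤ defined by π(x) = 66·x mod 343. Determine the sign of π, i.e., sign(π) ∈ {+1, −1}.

-1

Orbit of 118 under x↦66x: [118, 242, 194, 113, 255, 23, 146]… (length divides ord_343(66)).
4 cycles of lengths [294, 42, 6, 1].
4 cycles on 343: each ℓ→(−1)^(ℓ−1), product (−1)^339 = -1.
Check: (66/343) = -1 by Zolotarev.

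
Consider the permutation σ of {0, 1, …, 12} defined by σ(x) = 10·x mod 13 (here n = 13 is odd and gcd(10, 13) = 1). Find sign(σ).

+1

Start at x=4: 4 → 1 → 10 → 9 → 12 → 3 → 4 (one orbit).
Cycle type of π: 6×2 + 1; total 3 cycles.
Σ(ℓ_i−1) = 13−3 = 10; sign = (−1)^10 = +1.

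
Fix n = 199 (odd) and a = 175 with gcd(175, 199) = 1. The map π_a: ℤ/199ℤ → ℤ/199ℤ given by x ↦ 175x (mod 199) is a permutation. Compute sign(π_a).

+1

Start at x=43: 43 → 162 → 92 → 180 → 58 → 1 → 175 → … (one orbit).
π_175 has 23 disjoint cycles with lengths [9, 9, 9, 9, 9, 9, 9, 9, 9, 9, 9, 9, 9, 9, 9, 9, 9, 9, 9, 9, 9, 9, 1] on {0,…,198}.
sign(π) = (−1)^{n − #cycles} = (−1)^{199−23} = (−1)^176 = +1.
The Jacobi symbol (175|199) = +1 (Zolotarev) agrees.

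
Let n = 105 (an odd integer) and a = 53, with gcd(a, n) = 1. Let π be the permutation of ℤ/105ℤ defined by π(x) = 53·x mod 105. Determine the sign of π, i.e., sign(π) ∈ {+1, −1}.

Trace 23: π^k(23) = [23, 64, 32, 16, 8, 4, 2] for k=0..6.
Cycle lengths of π_53 on ℤ/105ℤ: [12, 12, 12, 12, 12, 12, 6, 6, 4, 4, 4, 3, 3, 2, 1]; 15 cycles in total.
15 cycles on 105: each ℓ→(−1)^(ℓ−1), product (−1)^90 = +1.
Via Zolotarev, sign(π_{53}) = (53|105) = +1.

+1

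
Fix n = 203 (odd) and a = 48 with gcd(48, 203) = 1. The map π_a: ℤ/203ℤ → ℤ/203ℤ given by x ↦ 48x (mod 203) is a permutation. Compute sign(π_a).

+1

Orbit of 57 under x↦48x: [57, 97, 190, 188, 92, 153, 36]… (length divides ord_203(48)).
π_48 has 11 disjoint cycles with lengths [28, 28, 28, 28, 28, 28, 28, 2, 2, 2, 1] on {0,…,202}.
With 11 cycles on 203 points, sign = (−1)^{203−11} = +1.
Check: (48/203) = +1 by Zolotarev.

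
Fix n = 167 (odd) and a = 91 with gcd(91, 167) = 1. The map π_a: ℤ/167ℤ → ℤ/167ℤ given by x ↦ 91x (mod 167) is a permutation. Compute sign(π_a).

Orbit of 27 under x↦91x: [27, 119, 141, 139, 124, 95, 128]… (length divides ord_167(91)).
Decompose π into cycles: lengths [166, 1] (2 cycles, including the fixed point 0).
With 2 cycles on 167 points, sign = (−1)^{167−2} = -1.
The Jacobi symbol (91|167) = -1 (Zolotarev) agrees.

-1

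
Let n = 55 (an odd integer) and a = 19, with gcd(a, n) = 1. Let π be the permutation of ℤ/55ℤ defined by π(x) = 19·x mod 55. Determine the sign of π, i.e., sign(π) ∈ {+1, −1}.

-1

Orbit of 1 under x↦19x: [1, 19, 31, 39, 26, 54, 36]… (length divides ord_55(19)).
8 cycles of lengths [10, 10, 10, 10, 10, 2, 2, 1].
sign(π) = (−1)^{n − #cycles} = (−1)^{55−8} = (−1)^47 = -1.
Via Zolotarev, sign(π_{19}) = (19|55) = -1.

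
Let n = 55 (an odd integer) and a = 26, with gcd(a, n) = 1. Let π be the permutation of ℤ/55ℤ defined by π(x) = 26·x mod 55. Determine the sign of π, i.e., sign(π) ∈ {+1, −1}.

+1

Start at x=16: 16 → 31 → 36 → 1 → 26 → 16 (one orbit).
15 cycles of lengths [5, 5, 5, 5, 5, 5, 5, 5, 5, 5, 1, 1, 1, 1, 1].
Σ(ℓ_i−1) = 55−15 = 40; sign = (−1)^40 = +1.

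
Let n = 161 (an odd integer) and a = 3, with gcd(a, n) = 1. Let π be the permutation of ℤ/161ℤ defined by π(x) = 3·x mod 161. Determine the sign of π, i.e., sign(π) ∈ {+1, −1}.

-1

Orbit of 75 under x↦3x: [75, 64, 31, 93, 118, 32, 96]… (length divides ord_161(3)).
Cycle lengths of π_3 on ℤ/161ℤ: [66, 66, 11, 11, 6, 1]; 6 cycles in total.
161 − 6 = 155 transpositions; sign(π) = (−1)^155 = -1.
Via Zolotarev, sign(π_{3}) = (3|161) = -1.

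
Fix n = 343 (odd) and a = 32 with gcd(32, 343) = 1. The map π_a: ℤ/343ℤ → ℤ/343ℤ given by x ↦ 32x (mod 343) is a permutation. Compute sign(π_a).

Start at x=179: 179 → 240 → 134 → 172 → 16 → 169 → 263 → … (one orbit).
Cycle lengths of π_32 on ℤ/343ℤ: [147, 147, 21, 21, 3, 3, 1]; 7 cycles in total.
n − c = 343 − 7 = 336; sign = (−1)^336 = +1.

+1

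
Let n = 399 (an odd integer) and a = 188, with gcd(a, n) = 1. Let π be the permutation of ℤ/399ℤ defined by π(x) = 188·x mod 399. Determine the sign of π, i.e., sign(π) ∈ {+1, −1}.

+1

Start at x=125: 125 → 358 → 272 → 64 → 62 → 85 → 20 → … (one orbit).
Cycle type of π: 18×20 + 9×2 + 2×10 + 1; total 33 cycles.
n − c = 399 − 33 = 366; sign = (−1)^366 = +1.
Via Zolotarev, sign(π_{188}) = (188|399) = +1.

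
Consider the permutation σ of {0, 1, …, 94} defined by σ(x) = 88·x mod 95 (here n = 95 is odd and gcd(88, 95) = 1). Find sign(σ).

+1

Trace 8: π^k(8) = [8, 39, 12, 11, 18, 64, 27] for k=0..6.
π_88 has 11 disjoint cycles with lengths [12, 12, 12, 12, 12, 12, 6, 6, 6, 4, 1] on {0,…,94}.
95 − 11 = 84 transpositions; sign(π) = (−1)^84 = +1.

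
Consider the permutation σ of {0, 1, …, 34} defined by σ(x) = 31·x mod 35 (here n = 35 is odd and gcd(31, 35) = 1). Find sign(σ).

-1

Start at x=1: 1 → 31 → 16 → 6 → 11 → 26 → 1 (one orbit).
Decompose π into cycles: lengths [6, 6, 6, 6, 6, 1, 1, 1, 1, 1] (10 cycles, including the fixed point 0).
Σ(ℓ_i−1) = 35−10 = 25; sign = (−1)^25 = -1.
(31|35)_J = -1 (Zolotarev's lemma cross-check).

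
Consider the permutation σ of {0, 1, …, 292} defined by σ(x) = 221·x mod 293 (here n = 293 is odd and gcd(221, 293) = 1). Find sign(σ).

-1

Orbit of 199 under x↦221x: [199, 29, 256, 27, 107, 207, 39]… (length divides ord_293(221)).
The orbit structure of x ↦ 221x mod 293: 2 orbits of sizes [292, 1].
sign(π) = (−1)^{n − #cycles} = (−1)^{293−2} = (−1)^291 = -1.
The Jacobi symbol (221|293) = -1 (Zolotarev) agrees.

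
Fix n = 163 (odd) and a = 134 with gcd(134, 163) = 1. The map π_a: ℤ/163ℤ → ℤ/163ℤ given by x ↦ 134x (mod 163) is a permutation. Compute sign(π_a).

Trace 131: π^k(131) = [131, 113, 146, 4, 47, 104, 81] for k=0..6.
Cycle lengths of π_134 on ℤ/163ℤ: [81, 81, 1]; 3 cycles in total.
With 3 cycles on 163 points, sign = (−1)^{163−3} = +1.

+1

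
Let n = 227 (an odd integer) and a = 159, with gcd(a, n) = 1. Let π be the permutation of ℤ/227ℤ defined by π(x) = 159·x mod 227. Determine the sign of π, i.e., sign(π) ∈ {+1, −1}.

+1

Trace 71: π^k(71) = [71, 166, 62, 97, 214, 203, 43] for k=0..6.
Decompose π into cycles: lengths [113, 113, 1] (3 cycles, including the fixed point 0).
227 − 3 = 224 transpositions; sign(π) = (−1)^224 = +1.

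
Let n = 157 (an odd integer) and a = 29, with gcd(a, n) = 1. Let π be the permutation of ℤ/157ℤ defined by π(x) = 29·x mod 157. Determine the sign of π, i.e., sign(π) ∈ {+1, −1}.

Start at x=23: 23 → 39 → 32 → 143 → 65 → 1 → 29 → … (one orbit).
The orbit structure of x ↦ 29x mod 157: 4 orbits of sizes [52, 52, 52, 1].
sign(π) = (−1)^{n − #cycles} = (−1)^{157−4} = (−1)^153 = -1.
Zolotarev: (29|157) = -1, matching the cycle-count sign.

-1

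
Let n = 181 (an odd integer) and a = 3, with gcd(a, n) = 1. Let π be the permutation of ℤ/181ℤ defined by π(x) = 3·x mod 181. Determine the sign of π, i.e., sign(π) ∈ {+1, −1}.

+1

Orbit of 15 under x↦3x: [15, 45, 135, 43, 129, 25, 75]… (length divides ord_181(3)).
The orbit structure of x ↦ 3x mod 181: 5 orbits of sizes [45, 45, 45, 45, 1].
5 cycles on 181: each ℓ→(−1)^(ℓ−1), product (−1)^176 = +1.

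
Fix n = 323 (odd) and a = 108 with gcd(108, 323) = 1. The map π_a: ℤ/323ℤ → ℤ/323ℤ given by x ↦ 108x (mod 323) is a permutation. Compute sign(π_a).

+1

Trace 149: π^k(149) = [149, 265, 196, 173, 273, 91, 138] for k=0..6.
Decompose π into cycles: lengths [144, 144, 18, 16, 1] (5 cycles, including the fixed point 0).
sign(π) = (−1)^{n − #cycles} = (−1)^{323−5} = (−1)^318 = +1.
(108|323)_J = +1 (Zolotarev's lemma cross-check).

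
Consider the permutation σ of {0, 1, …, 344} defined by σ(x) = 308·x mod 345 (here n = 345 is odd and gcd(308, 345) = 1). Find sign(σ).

Trace 77: π^k(77) = [77, 256, 188, 289, 2, 271, 323] for k=0..6.
π_308 has 15 disjoint cycles with lengths [44, 44, 44, 44, 44, 44, 22, 22, 11, 11, 4, 4, 4, 2, 1] on {0,…,344}.
345 − 15 = 330 transpositions; sign(π) = (−1)^330 = +1.
Check: (308/345) = +1 by Zolotarev.

+1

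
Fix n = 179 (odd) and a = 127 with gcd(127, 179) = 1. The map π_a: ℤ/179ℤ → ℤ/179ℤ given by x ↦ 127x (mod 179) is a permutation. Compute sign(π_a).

-1

Orbit of 50 under x↦127x: [50, 85, 55, 4, 150, 76, 165]… (length divides ord_179(127)).
Decompose π into cycles: lengths [178, 1] (2 cycles, including the fixed point 0).
2 cycles on 179: each ℓ→(−1)^(ℓ−1), product (−1)^177 = -1.
Check: (127/179) = -1 by Zolotarev.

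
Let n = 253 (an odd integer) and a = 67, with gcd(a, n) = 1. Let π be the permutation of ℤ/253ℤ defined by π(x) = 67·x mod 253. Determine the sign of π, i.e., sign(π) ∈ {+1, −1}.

-1

Orbit of 133 under x↦67x: [133, 56, 210, 155, 12, 45, 232]… (length divides ord_253(67)).
22 cycles of lengths [22, 22, 22, 22, 22, 22, 22, 22, 22, 22, 22, 1, 1, 1, 1, 1, 1, 1, 1, 1, 1, 1].
22 cycles on 253: each ℓ→(−1)^(ℓ−1), product (−1)^231 = -1.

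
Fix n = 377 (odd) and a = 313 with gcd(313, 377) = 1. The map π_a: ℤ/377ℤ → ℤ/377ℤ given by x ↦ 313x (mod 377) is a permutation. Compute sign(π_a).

Orbit of 248 under x↦313x: [248, 339, 170, 53, 1, 313, 326]… (length divides ord_377(313)).
Decompose π into cycles: lengths [7, 7, 7, 7, 7, 7, 7, 7, 7, 7, 7, 7, 7, 7, 7, 7, 7, 7, 7, 7, 7, 7, 7, 7, 7, 7, 7, 7, 7, 7, 7, 7, 7, 7, 7, 7, 7, 7, 7, 7, 7, 7, 7, 7, 7, 7, 7, 7, 7, 7, 7, 7, 1, 1, 1, 1, 1, 1, 1, 1, 1, 1, 1, 1, 1] (65 cycles, including the fixed point 0).
Σ(ℓ_i−1) = 377−65 = 312; sign = (−1)^312 = +1.

+1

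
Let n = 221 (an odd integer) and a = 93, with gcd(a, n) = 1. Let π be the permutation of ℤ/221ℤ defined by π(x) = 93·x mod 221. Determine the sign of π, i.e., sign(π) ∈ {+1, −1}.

Orbit of 152 under x↦93x: [152, 213, 140, 202, 1, 93, 30]… (length divides ord_221(93)).
Cycle lengths of π_93 on ℤ/221ℤ: [24, 24, 24, 24, 24, 24, 24, 24, 12, 8, 8, 1]; 12 cycles in total.
12 cycles on 221: each ℓ→(−1)^(ℓ−1), product (−1)^209 = -1.
(93|221)_J = -1 (Zolotarev's lemma cross-check).

-1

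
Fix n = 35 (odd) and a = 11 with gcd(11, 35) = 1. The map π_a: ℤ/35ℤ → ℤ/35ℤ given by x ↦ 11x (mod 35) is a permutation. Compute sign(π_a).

+1

Trace 16: π^k(16) = [16, 1, 11] for k=0..2.
π_11 has 15 disjoint cycles with lengths [3, 3, 3, 3, 3, 3, 3, 3, 3, 3, 1, 1, 1, 1, 1] on {0,…,34}.
n − c = 35 − 15 = 20; sign = (−1)^20 = +1.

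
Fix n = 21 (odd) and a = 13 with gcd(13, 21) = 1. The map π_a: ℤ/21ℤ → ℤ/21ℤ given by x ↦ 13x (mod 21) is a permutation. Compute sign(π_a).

Start at x=1: 1 → 13 → 1 (one orbit).
Cycle lengths of π_13 on ℤ/21ℤ: [2, 2, 2, 2, 2, 2, 2, 2, 2, 1, 1, 1]; 12 cycles in total.
12 cycles on 21: each ℓ→(−1)^(ℓ−1), product (−1)^9 = -1.
The Jacobi symbol (13|21) = -1 (Zolotarev) agrees.

-1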